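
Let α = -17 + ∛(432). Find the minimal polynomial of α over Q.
m_α(x) = x^3 + 51x^2 + 867x + 4481

Set β = α + 17 = ∛(432), so β^3 = 432. Then (α + 17)^3 - 432 = 0, i.e. α is a root of g(x) = (x + 17)^3 - 432 = x^3 + 51x^2 + 867x + 4481. Since g(x) = h(x + 17) where h(x) = x^3 - 432, and h is irreducible over Q (because 432 is not a perfect cube, so h has no rational root, and a monic cubic with no rational root is irreducible), g is also irreducible (irreducibility is preserved under the substitution x → x + 17). Hence m_α(x) = x^3 + 51x^2 + 867x + 4481.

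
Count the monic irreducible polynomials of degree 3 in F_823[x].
There are 185813648 monic irreducible polynomials of degree 3 over F_823

Each element of F_{823^3} that lies in no proper subfield is a root of exactly one monic irreducible of degree 3 over F_823, and each such polynomial has 3 distinct roots in F_{823^3}. By Möbius inversion the count is N_823(3) = (1/3) Σ_{d|3} μ(3/d) · 823^d = (1/3)(μ(3)·823^1 + μ(1)·823^3) = 557440944/3 = 185813648.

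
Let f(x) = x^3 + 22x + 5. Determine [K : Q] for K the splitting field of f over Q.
[K : Q] = 6

By the rational root test, any rational root of the monic integer polynomial f(x) = x^3 + 22x + 5 must be an integer dividing the constant term 5, i.e. one of ±{1, 5}. Evaluating: f(1) = 28, f(-1) = -18, f(5) = 240, f(-5) = -230; none is 0, so f has no rational root and is therefore irreducible over Q (a cubic with no linear factor over a field is irreducible). For an irreducible cubic, the Galois group is A_3 or S_3 according as the discriminant disc(f) = -4a^3 - 27b^2 = -4·(22)^3 - 27·(5)^2 = -43267 is or is not a square in Q. Here disc(f) = -43267 is not a perfect square in Q, so the Galois group of f over Q is not contained in A_3 and must be all of S_3. The splitting field has degree |S_3| = 6 over Q, so [K : Q] = 6.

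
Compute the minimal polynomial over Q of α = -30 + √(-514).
m_α(x) = x^2 + 60x + 1414

From α + 30 = √(-514), squaring gives (α + 30)^2 = -514, i.e. α^2 + 60α + 900 = -514, so α^2 + 60α + 1414 = 0. The discriminant of x^2 + 60x + 1414 is (60)^2 - 4·(1414) = 3600 - 5656 = -2056, and 4·(-514) is not a perfect square in Q since -514 is squarefree and ≠ 1. Hence x^2 + 60x + 1414 is irreducible over Q and is the minimal polynomial of α.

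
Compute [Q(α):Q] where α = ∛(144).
[Q(α):Q] = 3

The minimal polynomial of α is x^3 - 144, irreducible over Q since 144 is not a perfect cube (so x^3 - 144 has no rational root). Hence [Q(α):Q] = deg(m_α) = 3.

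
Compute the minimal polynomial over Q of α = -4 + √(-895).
m_α(x) = x^2 + 8x + 911

From α + 4 = √(-895), squaring gives (α + 4)^2 = -895, i.e. α^2 + 8α + 16 = -895, so α^2 + 8α + 911 = 0. The discriminant of x^2 + 8x + 911 is (8)^2 - 4·(911) = 64 - 3644 = -3580, and 4·(-895) is not a perfect square in Q since -895 is squarefree and ≠ 1. Hence x^2 + 8x + 911 is irreducible over Q and is the minimal polynomial of α.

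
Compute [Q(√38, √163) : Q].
[Q(√38, √163) : Q] = 4

[Q(√38):Q] = 2 (min poly x^2 - 38, irreducible since 38 is squarefree > 1). For the top step, suppose √163 ∈ Q(√38), say √163 = c + d√38 with c, d ∈ Q. Squaring: 163 = c^2 + 38d^2 + 2cd√38. Since √38 ∉ Q this forces 2cd = 0. If d = 0 then √163 = c ∈ Q, contradicting 163 squarefree > 1. If c = 0 then 163 = 38d^2, so 38·163 = (38d)^2 is a perfect square in Q — but 38·163 = 6194 is not a perfect square (since 38 and 163 are distinct squarefree integers). Contradiction. Hence √163 ∉ Q(√38), so x^2 - 163 stays irreducible over Q(√38) and [Q(√38, √163) : Q(√38)] = 2. By the tower law, [Q(√38, √163) : Q] = 2 · 2 = 4.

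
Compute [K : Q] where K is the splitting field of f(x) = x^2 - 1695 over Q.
[K : Q] = 2

f(x) = x^2 - 1695 factors as (x - √1695)(x + √1695). The splitting field is K = Q(√1695). Since 1695 is squarefree and > 1, it is not a perfect square, so x^2 - 1695 is irreducible over Q and [Q(√1695) : Q] = 2. Hence [K : Q] = 2.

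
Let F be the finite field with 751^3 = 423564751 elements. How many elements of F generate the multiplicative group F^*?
There are φ(423564750) = 96811200 primitive elements

F_q^* is cyclic of order q - 1 = 423564750. A cyclic group of order m has exactly φ(m) generators. Here m = 423564750 = 2 · 3^2 · 5^3 · 7 · 26893, so the number of primitive elements is φ(423564750) = 96811200.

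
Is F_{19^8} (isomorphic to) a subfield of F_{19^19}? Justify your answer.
No: F_{19^8} is not a subfield of F_{19^19}

F_{p^m} embeds in F_{p^n} iff m | n. Here 8 ∤ 19 (since 19 = 2·8 + 3 with remainder 3 ≠ 0), so F_{19^8} is not a subfield of F_{19^19}. Equivalently: if it were, the tower law would give 8 = [F_{19^8}:F_19] dividing [F_{19^19}:F_19] = 19, contradiction.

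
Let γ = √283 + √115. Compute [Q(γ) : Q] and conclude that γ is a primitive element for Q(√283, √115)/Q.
[Q(γ) : Q] = 4 (equivalently, Q(γ) = Q(√283, √115))

Obviously Q(γ) ⊆ Q(√283, √115), and [Q(√283, √115):Q] = 4 (since 283, 115 are distinct squarefree integers > 1 with 32545 not a perfect square). To show equality we compute the minimal polynomial of γ. From γ = √283 + √115: γ^2 = 283 + 2√(32545) + 115 = 398 + 2√(32545), so γ^2 - 398 = 2√(32545); squaring, (γ^2 - 398)^2 = 4·32545, i.e. γ^4 - 796γ^2 + 158404 - 130180 = 0, i.e. γ^4 - 796γ^2 + 28224 = 0. So γ is a root of x^4 - 796x^2 + 28224. This polynomial is irreducible over Q: it has no rational root (each ±√283 ± √115 is irrational), and any factorization into two quadratics over Q would force √(32545) ∈ Q (pairing opposite roots) or √283, √115 ∈ Q (other pairings), all impossible. Hence [Q(γ):Q] = 4 = [Q(√283, √115):Q], so Q(γ) = Q(√283, √115).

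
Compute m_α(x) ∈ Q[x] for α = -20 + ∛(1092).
m_α(x) = x^3 + 60x^2 + 1200x + 6908

Set β = α + 20 = ∛(1092), so β^3 = 1092. Then (α + 20)^3 - 1092 = 0, i.e. α is a root of g(x) = (x + 20)^3 - 1092 = x^3 + 60x^2 + 1200x + 6908. Since g(x) = h(x + 20) where h(x) = x^3 - 1092, and h is irreducible over Q (because 1092 is not a perfect cube, so h has no rational root, and a monic cubic with no rational root is irreducible), g is also irreducible (irreducibility is preserved under the substitution x → x + 20). Hence m_α(x) = x^3 + 60x^2 + 1200x + 6908.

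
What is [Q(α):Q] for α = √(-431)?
[Q(α):Q] = 2

[Q(α):Q] equals the degree of the minimal polynomial of α. Here α^2 = -431 and x^2 + 431 is irreducible (d = -431 is squarefree, ≠ 1, hence not a square), so deg(m_α) = 2. Thus [Q(α):Q] = 2.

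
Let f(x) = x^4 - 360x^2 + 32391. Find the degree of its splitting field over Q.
[K : Q] = 4

Solving the quadratic in x^2: x^2 = (360 ± √(360^2 - 4·32391))/2 = (360 ± √36)/2 = (360 ± 6)/2, giving x^2 = 183 or x^2 = 177. So f(x) = (x^2 - 183)(x^2 - 177) and the roots of f are ±√183, ±√177. Hence the splitting field is K = Q(√183, √177). Since 183 and 177 are distinct squarefree integers > 1, their product 32391 is not a perfect square, so √177 ∉ Q(√183). By the tower law [K:Q] = [Q(√183,√177):Q(√183)] · [Q(√183):Q] = 2 · 2 = 4.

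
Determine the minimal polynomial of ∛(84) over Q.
m_α(x) = x^3 - 84

α satisfies α^3 = 84, so x^3 - 84 annihilates α. By the rational root test, a rational root p/q (in lowest terms) of x^3 - 84 would satisfy p^3 = 84 q^3, forcing q = 1 and p^3 = 84; but 84 is not a perfect cube, contradiction. A monic cubic over Q with no rational root is irreducible (any nontrivial factorization would include a linear factor). Hence x^3 - 84 is the minimal polynomial of α, and in particular [Q(α):Q] = 3.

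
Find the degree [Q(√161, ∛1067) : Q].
[Q(√161, ∛1067) : Q] = 6

Let L = Q(√161, ∛1067). Since Q(√161) ⊂ L and [Q(√161):Q] = 2, the tower law gives 2 | [L:Q]. Likewise Q(∛1067) ⊂ L with [Q(∛1067):Q] = 3 (because 1067 is not a perfect cube), so 3 | [L:Q]. As gcd(2,3) = 1, [L:Q] is divisible by 6. Conversely L is generated over Q by √161 and ∛1067, so [L:Q] ≤ 2·3 = 6. Therefore [Q(√161, ∛1067) : Q] = 6.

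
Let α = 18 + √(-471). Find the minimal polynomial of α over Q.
m_α(x) = x^2 - 36x + 795

From α - 18 = √(-471), squaring gives (α - 18)^2 = -471, i.e. α^2 - 36α + 324 = -471, so α^2 - 36α + 795 = 0. The discriminant of x^2 - 36x + 795 is (-36)^2 - 4·(795) = 1296 - 3180 = -1884, and 4·(-471) is not a perfect square in Q since -471 is squarefree and ≠ 1. Hence x^2 - 36x + 795 is irreducible over Q and is the minimal polynomial of α.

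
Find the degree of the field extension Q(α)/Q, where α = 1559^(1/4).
[Q(α):Q] = 4

α is a root of x^4 - 1559. By Eisenstein's criterion at the prime p = 1559 (which divides the constant term 1559 but p^2 = 2430481 does not, since 1559 is squarefree), x^4 - 1559 is irreducible over Q. Hence [Q(α):Q] = 4.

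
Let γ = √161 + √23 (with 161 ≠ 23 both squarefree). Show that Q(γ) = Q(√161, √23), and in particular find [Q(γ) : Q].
[Q(γ) : Q] = 4 (equivalently, Q(γ) = Q(√161, √23))

Obviously Q(γ) ⊆ Q(√161, √23), and [Q(√161, √23):Q] = 4 (since 161, 23 are distinct squarefree integers > 1 with 3703 not a perfect square). To show equality we compute the minimal polynomial of γ. From γ = √161 + √23: γ^2 = 161 + 2√(3703) + 23 = 184 + 2√(3703), so γ^2 - 184 = 2√(3703); squaring, (γ^2 - 184)^2 = 4·3703, i.e. γ^4 - 368γ^2 + 33856 - 14812 = 0, i.e. γ^4 - 368γ^2 + 19044 = 0. So γ is a root of x^4 - 368x^2 + 19044. This polynomial is irreducible over Q: it has no rational root (each ±√161 ± √23 is irrational), and any factorization into two quadratics over Q would force √(3703) ∈ Q (pairing opposite roots) or √161, √23 ∈ Q (other pairings), all impossible. Hence [Q(γ):Q] = 4 = [Q(√161, √23):Q], so Q(γ) = Q(√161, √23).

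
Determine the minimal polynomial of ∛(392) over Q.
m_α(x) = x^3 - 392

α satisfies α^3 = 392, so x^3 - 392 annihilates α. By the rational root test, a rational root p/q (in lowest terms) of x^3 - 392 would satisfy p^3 = 392 q^3, forcing q = 1 and p^3 = 392; but 392 is not a perfect cube, contradiction. A monic cubic over Q with no rational root is irreducible (any nontrivial factorization would include a linear factor). Hence x^3 - 392 is the minimal polynomial of α, and in particular [Q(α):Q] = 3.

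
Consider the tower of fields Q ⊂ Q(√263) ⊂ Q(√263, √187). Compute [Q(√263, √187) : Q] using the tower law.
[Q(√263, √187) : Q] = 4

[Q(√263):Q] = 2 (min poly x^2 - 263, irreducible since 263 is squarefree > 1). For the top step, suppose √187 ∈ Q(√263), say √187 = c + d√263 with c, d ∈ Q. Squaring: 187 = c^2 + 263d^2 + 2cd√263. Since √263 ∉ Q this forces 2cd = 0. If d = 0 then √187 = c ∈ Q, contradicting 187 squarefree > 1. If c = 0 then 187 = 263d^2, so 263·187 = (263d)^2 is a perfect square in Q — but 263·187 = 49181 is not a perfect square (since 263 and 187 are distinct squarefree integers). Contradiction. Hence √187 ∉ Q(√263), so x^2 - 187 stays irreducible over Q(√263) and [Q(√263, √187) : Q(√263)] = 2. By the tower law, [Q(√263, √187) : Q] = 2 · 2 = 4.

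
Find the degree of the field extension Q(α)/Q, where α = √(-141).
[Q(α):Q] = 2

[Q(α):Q] equals the degree of the minimal polynomial of α. Here α^2 = -141 and x^2 + 141 is irreducible (d = -141 is squarefree, ≠ 1, hence not a square), so deg(m_α) = 2. Thus [Q(α):Q] = 2.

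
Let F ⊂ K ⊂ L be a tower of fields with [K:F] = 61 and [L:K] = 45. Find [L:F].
[L:F] = 2745

The tower law says that for any tower of field extensions F ⊂ K ⊂ L with finite degrees, [L:F] = [L:K] · [K:F]. Here this gives [L:F] = 45 · 61 = 2745.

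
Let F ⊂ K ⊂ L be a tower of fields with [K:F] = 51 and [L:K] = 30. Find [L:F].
[L:F] = 1530

The tower law says that for any tower of field extensions F ⊂ K ⊂ L with finite degrees, [L:F] = [L:K] · [K:F]. Here this gives [L:F] = 30 · 51 = 1530.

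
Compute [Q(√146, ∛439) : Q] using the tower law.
[Q(√146, ∛439) : Q] = 6

Let L = Q(√146, ∛439). Since Q(√146) ⊂ L and [Q(√146):Q] = 2, the tower law gives 2 | [L:Q]. Likewise Q(∛439) ⊂ L with [Q(∛439):Q] = 3 (because 439 is not a perfect cube), so 3 | [L:Q]. As gcd(2,3) = 1, [L:Q] is divisible by 6. Conversely L is generated over Q by √146 and ∛439, so [L:Q] ≤ 2·3 = 6. Therefore [Q(√146, ∛439) : Q] = 6.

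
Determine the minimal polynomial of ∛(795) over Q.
m_α(x) = x^3 - 795

α satisfies α^3 = 795, so x^3 - 795 annihilates α. By the rational root test, a rational root p/q (in lowest terms) of x^3 - 795 would satisfy p^3 = 795 q^3, forcing q = 1 and p^3 = 795; but 795 is not a perfect cube, contradiction. A monic cubic over Q with no rational root is irreducible (any nontrivial factorization would include a linear factor). Hence x^3 - 795 is the minimal polynomial of α, and in particular [Q(α):Q] = 3.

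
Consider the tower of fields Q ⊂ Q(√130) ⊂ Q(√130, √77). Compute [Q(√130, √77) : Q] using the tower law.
[Q(√130, √77) : Q] = 4

[Q(√130):Q] = 2 (min poly x^2 - 130, irreducible since 130 is squarefree > 1). For the top step, suppose √77 ∈ Q(√130), say √77 = c + d√130 with c, d ∈ Q. Squaring: 77 = c^2 + 130d^2 + 2cd√130. Since √130 ∉ Q this forces 2cd = 0. If d = 0 then √77 = c ∈ Q, contradicting 77 squarefree > 1. If c = 0 then 77 = 130d^2, so 130·77 = (130d)^2 is a perfect square in Q — but 130·77 = 10010 is not a perfect square (since 130 and 77 are distinct squarefree integers). Contradiction. Hence √77 ∉ Q(√130), so x^2 - 77 stays irreducible over Q(√130) and [Q(√130, √77) : Q(√130)] = 2. By the tower law, [Q(√130, √77) : Q] = 2 · 2 = 4.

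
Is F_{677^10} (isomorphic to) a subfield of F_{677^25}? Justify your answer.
No: F_{677^10} is not a subfield of F_{677^25}

F_{p^m} embeds in F_{p^n} iff m | n. Here 10 ∤ 25 (since 25 = 2·10 + 5 with remainder 5 ≠ 0), so F_{677^10} is not a subfield of F_{677^25}. Equivalently: if it were, the tower law would give 10 = [F_{677^10}:F_677] dividing [F_{677^25}:F_677] = 25, contradiction.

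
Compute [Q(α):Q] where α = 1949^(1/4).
[Q(α):Q] = 4

α is a root of x^4 - 1949. By Eisenstein's criterion at the prime p = 1949 (which divides the constant term 1949 but p^2 = 3798601 does not, since 1949 is squarefree), x^4 - 1949 is irreducible over Q. Hence [Q(α):Q] = 4.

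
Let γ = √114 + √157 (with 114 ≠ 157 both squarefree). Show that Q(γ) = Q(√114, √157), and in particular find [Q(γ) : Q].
[Q(γ) : Q] = 4 (equivalently, Q(γ) = Q(√114, √157))

Obviously Q(γ) ⊆ Q(√114, √157), and [Q(√114, √157):Q] = 4 (since 114, 157 are distinct squarefree integers > 1 with 17898 not a perfect square). To show equality we compute the minimal polynomial of γ. From γ = √114 + √157: γ^2 = 114 + 2√(17898) + 157 = 271 + 2√(17898), so γ^2 - 271 = 2√(17898); squaring, (γ^2 - 271)^2 = 4·17898, i.e. γ^4 - 542γ^2 + 73441 - 71592 = 0, i.e. γ^4 - 542γ^2 + 1849 = 0. So γ is a root of x^4 - 542x^2 + 1849. This polynomial is irreducible over Q: it has no rational root (each ±√114 ± √157 is irrational), and any factorization into two quadratics over Q would force √(17898) ∈ Q (pairing opposite roots) or √114, √157 ∈ Q (other pairings), all impossible. Hence [Q(γ):Q] = 4 = [Q(√114, √157):Q], so Q(γ) = Q(√114, √157).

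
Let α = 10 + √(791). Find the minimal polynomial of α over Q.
m_α(x) = x^2 - 20x - 691

From α - 10 = √(791), squaring gives (α - 10)^2 = 791, i.e. α^2 - 20α + 100 = 791, so α^2 - 20α - 691 = 0. The discriminant of x^2 - 20x - 691 is (-20)^2 - 4·(-691) = 400 + 2764 = 3164, and 4·(791) is not a perfect square in Q since 791 is squarefree and ≠ 1. Hence x^2 - 20x - 691 is irreducible over Q and is the minimal polynomial of α.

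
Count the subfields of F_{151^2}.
F_{151^2} has 2 subfields

The subfields of F_{p^n} are exactly the fields F_{p^d} for d | n (each is the fixed field of the unique index-d subgroup of Gal(F_{p^n}/F_p) ≅ Z/nZ). The divisors of n = 2 are {1, 2}, giving 2 subfields: F_{151^1}, F_{151^2}.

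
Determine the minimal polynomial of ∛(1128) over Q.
m_α(x) = x^3 - 1128

α satisfies α^3 = 1128, so x^3 - 1128 annihilates α. By the rational root test, a rational root p/q (in lowest terms) of x^3 - 1128 would satisfy p^3 = 1128 q^3, forcing q = 1 and p^3 = 1128; but 1128 is not a perfect cube, contradiction. A monic cubic over Q with no rational root is irreducible (any nontrivial factorization would include a linear factor). Hence x^3 - 1128 is the minimal polynomial of α, and in particular [Q(α):Q] = 3.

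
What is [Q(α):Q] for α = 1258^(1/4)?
[Q(α):Q] = 4

α is a root of x^4 - 1258. By Eisenstein's criterion at the prime p = 2 (which divides the constant term 1258 but p^2 = 4 does not, since 1258 is squarefree), x^4 - 1258 is irreducible over Q. Hence [Q(α):Q] = 4.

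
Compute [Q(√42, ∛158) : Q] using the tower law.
[Q(√42, ∛158) : Q] = 6

Let L = Q(√42, ∛158). Since Q(√42) ⊂ L and [Q(√42):Q] = 2, the tower law gives 2 | [L:Q]. Likewise Q(∛158) ⊂ L with [Q(∛158):Q] = 3 (because 158 is not a perfect cube), so 3 | [L:Q]. As gcd(2,3) = 1, [L:Q] is divisible by 6. Conversely L is generated over Q by √42 and ∛158, so [L:Q] ≤ 2·3 = 6. Therefore [Q(√42, ∛158) : Q] = 6.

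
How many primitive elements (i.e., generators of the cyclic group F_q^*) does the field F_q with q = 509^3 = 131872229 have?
There are φ(131872228) = 63885024 primitive elements

F_q^* is cyclic of order q - 1 = 131872228. A cyclic group of order m has exactly φ(m) generators. Here m = 131872228 = 2^2 · 43 · 127 · 6037, so the number of primitive elements is φ(131872228) = 63885024.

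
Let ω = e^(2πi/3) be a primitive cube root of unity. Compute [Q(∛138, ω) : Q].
[Q(∛138, ω) : Q] = 6

[Q(∛138):Q] = 3 (min poly x^3 - 138, irreducible since 138 is not a perfect cube). [Q(ω):Q] = 2 (min poly x^2 + x + 1). Since Q(∛138) ⊂ R and ω ∉ R, we have ω ∉ Q(∛138), so x^2 + x + 1 remains irreducible over Q(∛138) and [Q(∛138, ω) : Q(∛138)] = 2. By the tower law, [Q(∛138, ω) : Q] = 3 · 2 = 6. (In fact Q(∛138, ω) is the splitting field of x^3 - 138 over Q.)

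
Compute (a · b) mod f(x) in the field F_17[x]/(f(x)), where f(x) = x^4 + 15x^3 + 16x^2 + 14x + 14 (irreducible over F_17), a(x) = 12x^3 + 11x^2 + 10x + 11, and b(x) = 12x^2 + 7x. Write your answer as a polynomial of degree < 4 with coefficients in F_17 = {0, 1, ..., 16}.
a · b ≡ 6x^3 + 16x^2 + 15x + 16 (mod f(x))

Multiply in F_17[x]: a(x)·b(x) = (12x^3 + 11x^2 + 10x + 11)·(12x^2 + 7x) = 8x^5 + 12x^4 + 10x^3 + 15x^2 + 9x. This has degree ≥ 4, so divide by f(x) over F_17: 8x^5 + 12x^4 + 10x^3 + 15x^2 + 9x = (8x + 11)·(x^4 + 15x^3 + 16x^2 + 14x + 14) + (6x^3 + 16x^2 + 15x + 16). Hence a·b ≡ 6x^3 + 16x^2 + 15x + 16 (mod f). (F_17[x]/(f) is a field with 17^4 = 83521 elements since f is irreducible of degree 4.)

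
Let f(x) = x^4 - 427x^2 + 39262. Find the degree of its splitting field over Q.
[K : Q] = 4

Solving the quadratic in x^2: x^2 = (427 ± √(427^2 - 4·39262))/2 = (427 ± √25281)/2 = (427 ± 159)/2, giving x^2 = 134 or x^2 = 293. So f(x) = (x^2 - 134)(x^2 - 293) and the roots of f are ±√134, ±√293. Hence the splitting field is K = Q(√134, √293). Since 134 and 293 are distinct squarefree integers > 1, their product 39262 is not a perfect square, so √293 ∉ Q(√134). By the tower law [K:Q] = [Q(√134,√293):Q(√134)] · [Q(√134):Q] = 2 · 2 = 4.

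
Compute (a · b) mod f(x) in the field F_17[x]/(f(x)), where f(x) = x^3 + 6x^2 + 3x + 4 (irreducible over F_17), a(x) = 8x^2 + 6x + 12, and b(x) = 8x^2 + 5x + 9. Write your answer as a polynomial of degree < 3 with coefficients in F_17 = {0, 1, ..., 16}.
a · b ≡ 14x^2 + 15x (mod f(x))

Multiply in F_17[x]: a(x)·b(x) = (8x^2 + 6x + 12)·(8x^2 + 5x + 9) = 13x^4 + 3x^3 + 11x^2 + 12x + 6. This has degree ≥ 3, so divide by f(x) over F_17: 13x^4 + 3x^3 + 11x^2 + 12x + 6 = (13x + 10)·(x^3 + 6x^2 + 3x + 4) + (14x^2 + 15x). Hence a·b ≡ 14x^2 + 15x (mod f). (F_17[x]/(f) is a field with 17^3 = 4913 elements since f is irreducible of degree 3.)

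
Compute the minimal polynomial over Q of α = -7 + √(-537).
m_α(x) = x^2 + 14x + 586

From α + 7 = √(-537), squaring gives (α + 7)^2 = -537, i.e. α^2 + 14α + 49 = -537, so α^2 + 14α + 586 = 0. The discriminant of x^2 + 14x + 586 is (14)^2 - 4·(586) = 196 - 2344 = -2148, and 4·(-537) is not a perfect square in Q since -537 is squarefree and ≠ 1. Hence x^2 + 14x + 586 is irreducible over Q and is the minimal polynomial of α.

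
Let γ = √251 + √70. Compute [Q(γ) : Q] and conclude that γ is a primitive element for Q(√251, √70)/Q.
[Q(γ) : Q] = 4 (equivalently, Q(γ) = Q(√251, √70))

Obviously Q(γ) ⊆ Q(√251, √70), and [Q(√251, √70):Q] = 4 (since 251, 70 are distinct squarefree integers > 1 with 17570 not a perfect square). To show equality we compute the minimal polynomial of γ. From γ = √251 + √70: γ^2 = 251 + 2√(17570) + 70 = 321 + 2√(17570), so γ^2 - 321 = 2√(17570); squaring, (γ^2 - 321)^2 = 4·17570, i.e. γ^4 - 642γ^2 + 103041 - 70280 = 0, i.e. γ^4 - 642γ^2 + 32761 = 0. So γ is a root of x^4 - 642x^2 + 32761. This polynomial is irreducible over Q: it has no rational root (each ±√251 ± √70 is irrational), and any factorization into two quadratics over Q would force √(17570) ∈ Q (pairing opposite roots) or √251, √70 ∈ Q (other pairings), all impossible. Hence [Q(γ):Q] = 4 = [Q(√251, √70):Q], so Q(γ) = Q(√251, √70).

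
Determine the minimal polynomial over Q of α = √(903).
m_α(x) = x^2 - 903

α satisfies α^2 - 903 = 0, so x^2 - 903 annihilates α. Since d = 903 is squarefree and ≠ 1, it is not a perfect square in Q, so x^2 - 903 has no rational root and is therefore irreducible over Q (a degree-2 polynomial over a field is irreducible iff it has no root). Hence m_α(x) = x^2 - 903.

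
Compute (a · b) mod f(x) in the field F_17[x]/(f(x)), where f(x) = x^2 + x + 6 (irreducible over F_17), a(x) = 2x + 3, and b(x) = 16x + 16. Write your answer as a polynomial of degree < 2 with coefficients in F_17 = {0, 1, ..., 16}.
a · b ≡ 14x + 9 (mod f(x))

Multiply in F_17[x]: a(x)·b(x) = (2x + 3)·(16x + 16) = 15x^2 + 12x + 14. This has degree ≥ 2, so divide by f(x) over F_17: 15x^2 + 12x + 14 = (15)·(x^2 + x + 6) + (14x + 9). Hence a·b ≡ 14x + 9 (mod f). (F_17[x]/(f) is a field with 17^2 = 289 elements since f is irreducible of degree 2.)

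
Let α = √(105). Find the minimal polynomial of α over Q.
m_α(x) = x^2 - 105

α satisfies α^2 - 105 = 0, so x^2 - 105 annihilates α. Since d = 105 is squarefree and ≠ 1, it is not a perfect square in Q, so x^2 - 105 has no rational root and is therefore irreducible over Q (a degree-2 polynomial over a field is irreducible iff it has no root). Hence m_α(x) = x^2 - 105.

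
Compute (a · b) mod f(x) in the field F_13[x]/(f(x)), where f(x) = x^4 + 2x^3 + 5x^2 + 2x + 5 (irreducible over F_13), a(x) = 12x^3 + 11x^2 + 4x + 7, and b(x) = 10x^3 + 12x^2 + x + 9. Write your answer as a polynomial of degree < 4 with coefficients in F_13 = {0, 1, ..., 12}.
a · b ≡ 9x^3 + 11x^2 + 3x + 8 (mod f(x))

Multiply in F_13[x]: a(x)·b(x) = (12x^3 + 11x^2 + 4x + 7)·(10x^3 + 12x^2 + x + 9) = 3x^6 + 7x^5 + 2x^4 + 3x^3 + 5x^2 + 4x + 11. This has degree ≥ 4, so divide by f(x) over F_13: 3x^6 + 7x^5 + 2x^4 + 3x^3 + 5x^2 + 4x + 11 = (3x^2 + x + 11)·(x^4 + 2x^3 + 5x^2 + 2x + 5) + (9x^3 + 11x^2 + 3x + 8). Hence a·b ≡ 9x^3 + 11x^2 + 3x + 8 (mod f). (F_13[x]/(f) is a field with 13^4 = 28561 elements since f is irreducible of degree 4.)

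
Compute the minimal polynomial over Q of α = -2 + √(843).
m_α(x) = x^2 + 4x - 839

From α + 2 = √(843), squaring gives (α + 2)^2 = 843, i.e. α^2 + 4α + 4 = 843, so α^2 + 4α - 839 = 0. The discriminant of x^2 + 4x - 839 is (4)^2 - 4·(-839) = 16 + 3356 = 3372, and 4·(843) is not a perfect square in Q since 843 is squarefree and ≠ 1. Hence x^2 + 4x - 839 is irreducible over Q and is the minimal polynomial of α.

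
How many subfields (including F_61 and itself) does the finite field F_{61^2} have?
F_{61^2} has 2 subfields

The subfields of F_{p^n} are exactly the fields F_{p^d} for d | n (each is the fixed field of the unique index-d subgroup of Gal(F_{p^n}/F_p) ≅ Z/nZ). The divisors of n = 2 are {1, 2}, giving 2 subfields: F_{61^1}, F_{61^2}.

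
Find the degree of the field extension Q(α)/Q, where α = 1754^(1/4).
[Q(α):Q] = 4

α is a root of x^4 - 1754. By Eisenstein's criterion at the prime p = 2 (which divides the constant term 1754 but p^2 = 4 does not, since 1754 is squarefree), x^4 - 1754 is irreducible over Q. Hence [Q(α):Q] = 4.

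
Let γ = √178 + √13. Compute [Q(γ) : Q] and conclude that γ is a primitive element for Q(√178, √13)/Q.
[Q(γ) : Q] = 4 (equivalently, Q(γ) = Q(√178, √13))

Obviously Q(γ) ⊆ Q(√178, √13), and [Q(√178, √13):Q] = 4 (since 178, 13 are distinct squarefree integers > 1 with 2314 not a perfect square). To show equality we compute the minimal polynomial of γ. From γ = √178 + √13: γ^2 = 178 + 2√(2314) + 13 = 191 + 2√(2314), so γ^2 - 191 = 2√(2314); squaring, (γ^2 - 191)^2 = 4·2314, i.e. γ^4 - 382γ^2 + 36481 - 9256 = 0, i.e. γ^4 - 382γ^2 + 27225 = 0. So γ is a root of x^4 - 382x^2 + 27225. This polynomial is irreducible over Q: it has no rational root (each ±√178 ± √13 is irrational), and any factorization into two quadratics over Q would force √(2314) ∈ Q (pairing opposite roots) or √178, √13 ∈ Q (other pairings), all impossible. Hence [Q(γ):Q] = 4 = [Q(√178, √13):Q], so Q(γ) = Q(√178, √13).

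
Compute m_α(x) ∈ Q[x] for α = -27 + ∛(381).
m_α(x) = x^3 + 81x^2 + 2187x + 19302

Set β = α + 27 = ∛(381), so β^3 = 381. Then (α + 27)^3 - 381 = 0, i.e. α is a root of g(x) = (x + 27)^3 - 381 = x^3 + 81x^2 + 2187x + 19302. Since g(x) = h(x + 27) where h(x) = x^3 - 381, and h is irreducible over Q (because 381 is not a perfect cube, so h has no rational root, and a monic cubic with no rational root is irreducible), g is also irreducible (irreducibility is preserved under the substitution x → x + 27). Hence m_α(x) = x^3 + 81x^2 + 2187x + 19302.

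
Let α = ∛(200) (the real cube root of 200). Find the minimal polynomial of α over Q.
m_α(x) = x^3 - 200

α satisfies α^3 = 200, so x^3 - 200 annihilates α. By the rational root test, a rational root p/q (in lowest terms) of x^3 - 200 would satisfy p^3 = 200 q^3, forcing q = 1 and p^3 = 200; but 200 is not a perfect cube, contradiction. A monic cubic over Q with no rational root is irreducible (any nontrivial factorization would include a linear factor). Hence x^3 - 200 is the minimal polynomial of α, and in particular [Q(α):Q] = 3.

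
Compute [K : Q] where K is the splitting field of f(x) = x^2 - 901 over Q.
[K : Q] = 2

f(x) = x^2 - 901 factors as (x - √901)(x + √901). The splitting field is K = Q(√901). Since 901 is squarefree and > 1, it is not a perfect square, so x^2 - 901 is irreducible over Q and [Q(√901) : Q] = 2. Hence [K : Q] = 2.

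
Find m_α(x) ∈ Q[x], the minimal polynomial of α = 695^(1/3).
m_α(x) = x^3 - 695

α satisfies α^3 = 695, so x^3 - 695 annihilates α. By the rational root test, a rational root p/q (in lowest terms) of x^3 - 695 would satisfy p^3 = 695 q^3, forcing q = 1 and p^3 = 695; but 695 is not a perfect cube, contradiction. A monic cubic over Q with no rational root is irreducible (any nontrivial factorization would include a linear factor). Hence x^3 - 695 is the minimal polynomial of α, and in particular [Q(α):Q] = 3.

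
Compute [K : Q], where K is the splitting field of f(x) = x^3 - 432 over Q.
[K : Q] = 6

The roots of x^3 - 432 are ∛432, ω∛432, ω^2∛432 where ω = e^(2πi/3) is a primitive cube root of unity, so K = Q(∛432, ω). Now [Q(∛432):Q] = 3 (since 432 is not a perfect cube, x^3 - 432 is irreducible) and [Q(ω):Q] = 2. Both 2 and 3 divide [K:Q], and [K:Q] ≤ 3·2 = 6, so [K:Q] = 6. (Equivalently: Q(∛432) ⊂ R but ω ∉ R, so [K : Q(∛432)] = 2.)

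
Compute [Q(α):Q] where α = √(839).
[Q(α):Q] = 2

[Q(α):Q] equals the degree of the minimal polynomial of α. Here α^2 = 839 and x^2 - 839 is irreducible (d = 839 is squarefree, ≠ 1, hence not a square), so deg(m_α) = 2. Thus [Q(α):Q] = 2.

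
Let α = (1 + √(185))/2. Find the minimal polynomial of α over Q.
m_α(x) = x^2 - x - 46

From 2α - 1 = √(185), squaring gives (2α - 1)^2 = 185, i.e. 4α^2 - 4α + 1 = 185, so α^2 - α + (1 - 185)/4 = 0. Since 185 ≡ 1 (mod 4), (1 - 185)/4 = -46 ∈ Z. The polynomial x^2 - x - 46 has discriminant 1 - 4·(-46) = 185, which is not a perfect square in Q (d = 185 is squarefree and ≠ 1), so x^2 - x - 46 is irreducible over Q. It is the minimal polynomial of α.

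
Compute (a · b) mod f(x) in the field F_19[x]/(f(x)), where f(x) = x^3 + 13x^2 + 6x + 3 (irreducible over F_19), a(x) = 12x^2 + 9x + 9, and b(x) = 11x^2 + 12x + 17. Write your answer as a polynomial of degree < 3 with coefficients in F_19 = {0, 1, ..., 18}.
a · b ≡ 15x^2 + x + 12 (mod f(x))

Multiply in F_19[x]: a(x)·b(x) = (12x^2 + 9x + 9)·(11x^2 + 12x + 17) = 18x^4 + 15x^3 + 12x^2 + 14x + 1. This has degree ≥ 3, so divide by f(x) over F_19: 18x^4 + 15x^3 + 12x^2 + 14x + 1 = (18x + 9)·(x^3 + 13x^2 + 6x + 3) + (15x^2 + x + 12). Hence a·b ≡ 15x^2 + x + 12 (mod f). (F_19[x]/(f) is a field with 19^3 = 6859 elements since f is irreducible of degree 3.)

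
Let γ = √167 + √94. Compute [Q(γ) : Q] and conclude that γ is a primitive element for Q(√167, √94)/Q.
[Q(γ) : Q] = 4 (equivalently, Q(γ) = Q(√167, √94))

Obviously Q(γ) ⊆ Q(√167, √94), and [Q(√167, √94):Q] = 4 (since 167, 94 are distinct squarefree integers > 1 with 15698 not a perfect square). To show equality we compute the minimal polynomial of γ. From γ = √167 + √94: γ^2 = 167 + 2√(15698) + 94 = 261 + 2√(15698), so γ^2 - 261 = 2√(15698); squaring, (γ^2 - 261)^2 = 4·15698, i.e. γ^4 - 522γ^2 + 68121 - 62792 = 0, i.e. γ^4 - 522γ^2 + 5329 = 0. So γ is a root of x^4 - 522x^2 + 5329. This polynomial is irreducible over Q: it has no rational root (each ±√167 ± √94 is irrational), and any factorization into two quadratics over Q would force √(15698) ∈ Q (pairing opposite roots) or √167, √94 ∈ Q (other pairings), all impossible. Hence [Q(γ):Q] = 4 = [Q(√167, √94):Q], so Q(γ) = Q(√167, √94).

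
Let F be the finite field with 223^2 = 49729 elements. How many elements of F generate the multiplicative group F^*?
There are φ(49728) = 13824 primitive elements

F_q^* is cyclic of order q - 1 = 49728. A cyclic group of order m has exactly φ(m) generators. Here m = 49728 = 2^6 · 3 · 7 · 37, so the number of primitive elements is φ(49728) = 13824.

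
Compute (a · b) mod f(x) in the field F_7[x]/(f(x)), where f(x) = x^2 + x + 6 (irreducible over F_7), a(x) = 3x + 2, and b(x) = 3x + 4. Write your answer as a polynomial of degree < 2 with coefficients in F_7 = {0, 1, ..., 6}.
a · b ≡ 2x + 3 (mod f(x))

Multiply in F_7[x]: a(x)·b(x) = (3x + 2)·(3x + 4) = 2x^2 + 4x + 1. This has degree ≥ 2, so divide by f(x) over F_7: 2x^2 + 4x + 1 = (2)·(x^2 + x + 6) + (2x + 3). Hence a·b ≡ 2x + 3 (mod f). (F_7[x]/(f) is a field with 7^2 = 49 elements since f is irreducible of degree 2.)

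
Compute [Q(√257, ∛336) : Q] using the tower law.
[Q(√257, ∛336) : Q] = 6

Let L = Q(√257, ∛336). Since Q(√257) ⊂ L and [Q(√257):Q] = 2, the tower law gives 2 | [L:Q]. Likewise Q(∛336) ⊂ L with [Q(∛336):Q] = 3 (because 336 is not a perfect cube), so 3 | [L:Q]. As gcd(2,3) = 1, [L:Q] is divisible by 6. Conversely L is generated over Q by √257 and ∛336, so [L:Q] ≤ 2·3 = 6. Therefore [Q(√257, ∛336) : Q] = 6.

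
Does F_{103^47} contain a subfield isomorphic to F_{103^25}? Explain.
No: F_{103^25} is not a subfield of F_{103^47}

F_{p^m} embeds in F_{p^n} iff m | n. Here 25 ∤ 47 (since 47 = 1·25 + 22 with remainder 22 ≠ 0), so F_{103^25} is not a subfield of F_{103^47}. Equivalently: if it were, the tower law would give 25 = [F_{103^25}:F_103] dividing [F_{103^47}:F_103] = 47, contradiction.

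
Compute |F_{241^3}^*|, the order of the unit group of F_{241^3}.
|F_{241^3}^*| = 13997520

F_{241^3} has 241^3 = 13997521 elements; its multiplicative group consists of all nonzero elements, so |F_{241^3}^*| = 13997521 - 1 = 13997520. (It is cyclic since any finite subgroup of the multiplicative group of a field is cyclic.)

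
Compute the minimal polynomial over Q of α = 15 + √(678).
m_α(x) = x^2 - 30x - 453

From α - 15 = √(678), squaring gives (α - 15)^2 = 678, i.e. α^2 - 30α + 225 = 678, so α^2 - 30α - 453 = 0. The discriminant of x^2 - 30x - 453 is (-30)^2 - 4·(-453) = 900 + 1812 = 2712, and 4·(678) is not a perfect square in Q since 678 is squarefree and ≠ 1. Hence x^2 - 30x - 453 is irreducible over Q and is the minimal polynomial of α.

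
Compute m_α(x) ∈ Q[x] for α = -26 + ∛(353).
m_α(x) = x^3 + 78x^2 + 2028x + 17223

Set β = α + 26 = ∛(353), so β^3 = 353. Then (α + 26)^3 - 353 = 0, i.e. α is a root of g(x) = (x + 26)^3 - 353 = x^3 + 78x^2 + 2028x + 17223. Since g(x) = h(x + 26) where h(x) = x^3 - 353, and h is irreducible over Q (because 353 is not a perfect cube, so h has no rational root, and a monic cubic with no rational root is irreducible), g is also irreducible (irreducibility is preserved under the substitution x → x + 26). Hence m_α(x) = x^3 + 78x^2 + 2028x + 17223.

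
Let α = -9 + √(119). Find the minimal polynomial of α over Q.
m_α(x) = x^2 + 18x - 38

From α + 9 = √(119), squaring gives (α + 9)^2 = 119, i.e. α^2 + 18α + 81 = 119, so α^2 + 18α - 38 = 0. The discriminant of x^2 + 18x - 38 is (18)^2 - 4·(-38) = 324 + 152 = 476, and 4·(119) is not a perfect square in Q since 119 is squarefree and ≠ 1. Hence x^2 + 18x - 38 is irreducible over Q and is the minimal polynomial of α.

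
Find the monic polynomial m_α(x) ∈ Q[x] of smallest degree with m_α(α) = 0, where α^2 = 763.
m_α(x) = x^2 - 763

α satisfies α^2 - 763 = 0, so x^2 - 763 annihilates α. Since d = 763 is squarefree and ≠ 1, it is not a perfect square in Q, so x^2 - 763 has no rational root and is therefore irreducible over Q (a degree-2 polynomial over a field is irreducible iff it has no root). Hence m_α(x) = x^2 - 763.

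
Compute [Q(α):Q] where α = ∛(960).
[Q(α):Q] = 3

The minimal polynomial of α is x^3 - 960, irreducible over Q since 960 is not a perfect cube (so x^3 - 960 has no rational root). Hence [Q(α):Q] = deg(m_α) = 3.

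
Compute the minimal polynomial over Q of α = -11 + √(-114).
m_α(x) = x^2 + 22x + 235

From α + 11 = √(-114), squaring gives (α + 11)^2 = -114, i.e. α^2 + 22α + 121 = -114, so α^2 + 22α + 235 = 0. The discriminant of x^2 + 22x + 235 is (22)^2 - 4·(235) = 484 - 940 = -456, and 4·(-114) is not a perfect square in Q since -114 is squarefree and ≠ 1. Hence x^2 + 22x + 235 is irreducible over Q and is the minimal polynomial of α.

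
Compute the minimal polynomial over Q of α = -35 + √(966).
m_α(x) = x^2 + 70x + 259

From α + 35 = √(966), squaring gives (α + 35)^2 = 966, i.e. α^2 + 70α + 1225 = 966, so α^2 + 70α + 259 = 0. The discriminant of x^2 + 70x + 259 is (70)^2 - 4·(259) = 4900 - 1036 = 3864, and 4·(966) is not a perfect square in Q since 966 is squarefree and ≠ 1. Hence x^2 + 70x + 259 is irreducible over Q and is the minimal polynomial of α.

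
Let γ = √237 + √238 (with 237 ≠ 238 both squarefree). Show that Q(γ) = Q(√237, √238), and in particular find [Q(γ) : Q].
[Q(γ) : Q] = 4 (equivalently, Q(γ) = Q(√237, √238))

Obviously Q(γ) ⊆ Q(√237, √238), and [Q(√237, √238):Q] = 4 (since 237, 238 are distinct squarefree integers > 1 with 56406 not a perfect square). To show equality we compute the minimal polynomial of γ. From γ = √237 + √238: γ^2 = 237 + 2√(56406) + 238 = 475 + 2√(56406), so γ^2 - 475 = 2√(56406); squaring, (γ^2 - 475)^2 = 4·56406, i.e. γ^4 - 950γ^2 + 225625 - 225624 = 0, i.e. γ^4 - 950γ^2 + 1 = 0. So γ is a root of x^4 - 950x^2 + 1. This polynomial is irreducible over Q: it has no rational root (each ±√237 ± √238 is irrational), and any factorization into two quadratics over Q would force √(56406) ∈ Q (pairing opposite roots) or √237, √238 ∈ Q (other pairings), all impossible. Hence [Q(γ):Q] = 4 = [Q(√237, √238):Q], so Q(γ) = Q(√237, √238).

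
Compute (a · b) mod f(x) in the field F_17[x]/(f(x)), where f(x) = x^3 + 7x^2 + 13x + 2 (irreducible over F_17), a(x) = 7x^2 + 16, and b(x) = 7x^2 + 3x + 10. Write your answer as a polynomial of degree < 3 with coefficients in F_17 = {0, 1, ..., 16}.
a · b ≡ 14x^2 + 5x + 5 (mod f(x))

Multiply in F_17[x]: a(x)·b(x) = (7x^2 + 16)·(7x^2 + 3x + 10) = 15x^4 + 4x^3 + 12x^2 + 14x + 7. This has degree ≥ 3, so divide by f(x) over F_17: 15x^4 + 4x^3 + 12x^2 + 14x + 7 = (15x + 1)·(x^3 + 7x^2 + 13x + 2) + (14x^2 + 5x + 5). Hence a·b ≡ 14x^2 + 5x + 5 (mod f). (F_17[x]/(f) is a field with 17^3 = 4913 elements since f is irreducible of degree 3.)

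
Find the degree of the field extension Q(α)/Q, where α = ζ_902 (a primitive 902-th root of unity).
[Q(α):Q] = 400

The minimal polynomial of ζ_902 over Q is the 902-th cyclotomic polynomial Φ_902(x), which is irreducible over Q and has degree φ(902) = 400. Hence [Q(α):Q] = φ(902) = 400.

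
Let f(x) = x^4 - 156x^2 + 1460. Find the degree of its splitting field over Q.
[K : Q] = 4

Solving the quadratic in x^2: x^2 = (156 ± √(156^2 - 4·1460))/2 = (156 ± √18496)/2 = (156 ± 136)/2, giving x^2 = 146 or x^2 = 10. So f(x) = (x^2 - 146)(x^2 - 10) and the roots of f are ±√146, ±√10. Hence the splitting field is K = Q(√146, √10). Since 146 and 10 are distinct squarefree integers > 1, their product 1460 is not a perfect square, so √10 ∉ Q(√146). By the tower law [K:Q] = [Q(√146,√10):Q(√146)] · [Q(√146):Q] = 2 · 2 = 4.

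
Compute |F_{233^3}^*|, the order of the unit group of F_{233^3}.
|F_{233^3}^*| = 12649336

F_{233^3} has 233^3 = 12649337 elements; its multiplicative group consists of all nonzero elements, so |F_{233^3}^*| = 12649337 - 1 = 12649336. (It is cyclic since any finite subgroup of the multiplicative group of a field is cyclic.)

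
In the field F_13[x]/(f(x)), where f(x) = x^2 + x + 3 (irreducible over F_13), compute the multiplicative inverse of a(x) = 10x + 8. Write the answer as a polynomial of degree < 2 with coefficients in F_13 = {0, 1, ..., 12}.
a(x)^(-1) ≡ 5x + 1 (mod f(x))

Since f is irreducible over F_13, F_13[x]/(f) is a field and a(x) ≠ 0 has an inverse. Apply the extended Euclidean algorithm to f(x) and a(x) in F_13[x]: f(x) = (4x + 6)·a(x) + (7). The last nonzero remainder is the constant 7 = gcd(f, a) in F_13. Back-substituting through the division chain expresses 7 = s(x)·a(x) + t(x)·f(x) with s(x) ≡ 9x + 7 (mod f), so (9x + 7)·a(x) ≡ 7 (mod f). Multiplying by 7^(-1) ≡ 2 in F_13 gives a(x)^(-1) ≡ 2·(9x + 7) ≡ 5x + 1 (mod f). Check: (10x + 8)·(5x + 1) = 11x^2 + 11x + 8 ≡ 1 (mod x^2 + x + 3).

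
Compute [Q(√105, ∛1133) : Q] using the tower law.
[Q(√105, ∛1133) : Q] = 6

Let L = Q(√105, ∛1133). Since Q(√105) ⊂ L and [Q(√105):Q] = 2, the tower law gives 2 | [L:Q]. Likewise Q(∛1133) ⊂ L with [Q(∛1133):Q] = 3 (because 1133 is not a perfect cube), so 3 | [L:Q]. As gcd(2,3) = 1, [L:Q] is divisible by 6. Conversely L is generated over Q by √105 and ∛1133, so [L:Q] ≤ 2·3 = 6. Therefore [Q(√105, ∛1133) : Q] = 6.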